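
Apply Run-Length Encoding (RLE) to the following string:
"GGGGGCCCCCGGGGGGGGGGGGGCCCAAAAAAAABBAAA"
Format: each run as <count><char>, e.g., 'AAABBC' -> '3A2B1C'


Scanning runs left to right:
  i=0: run of 'G' x 5 -> '5G'
  i=5: run of 'C' x 5 -> '5C'
  i=10: run of 'G' x 13 -> '13G'
  i=23: run of 'C' x 3 -> '3C'
  i=26: run of 'A' x 8 -> '8A'
  i=34: run of 'B' x 2 -> '2B'
  i=36: run of 'A' x 3 -> '3A'

RLE = 5G5C13G3C8A2B3A


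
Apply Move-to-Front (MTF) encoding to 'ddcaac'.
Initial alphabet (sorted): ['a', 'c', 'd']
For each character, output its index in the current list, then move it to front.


MTF encoding:
'd': index 2 in ['a', 'c', 'd'] -> ['d', 'a', 'c']
'd': index 0 in ['d', 'a', 'c'] -> ['d', 'a', 'c']
'c': index 2 in ['d', 'a', 'c'] -> ['c', 'd', 'a']
'a': index 2 in ['c', 'd', 'a'] -> ['a', 'c', 'd']
'a': index 0 in ['a', 'c', 'd'] -> ['a', 'c', 'd']
'c': index 1 in ['a', 'c', 'd'] -> ['c', 'a', 'd']


Output: [2, 0, 2, 2, 0, 1]


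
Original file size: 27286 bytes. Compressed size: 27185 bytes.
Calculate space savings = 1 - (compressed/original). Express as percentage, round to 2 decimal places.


ratio = compressed/original = 27185/27286 = 0.996298
savings = 1 - ratio = 1 - 0.996298 = 0.003702
as a percentage: 0.003702 * 100 = 0.37%

Space savings = 1 - 27185/27286 = 0.37%


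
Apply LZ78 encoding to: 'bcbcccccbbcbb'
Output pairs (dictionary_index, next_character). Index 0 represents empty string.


LZ78 encoding steps:
Dictionary: {0: ''}
Step 1: w='' (idx 0), next='b' -> output (0, 'b'), add 'b' as idx 1
Step 2: w='' (idx 0), next='c' -> output (0, 'c'), add 'c' as idx 2
Step 3: w='b' (idx 1), next='c' -> output (1, 'c'), add 'bc' as idx 3
Step 4: w='c' (idx 2), next='c' -> output (2, 'c'), add 'cc' as idx 4
Step 5: w='cc' (idx 4), next='b' -> output (4, 'b'), add 'ccb' as idx 5
Step 6: w='bc' (idx 3), next='b' -> output (3, 'b'), add 'bcb' as idx 6
Step 7: w='b' (idx 1), end of input -> output (1, '')


Encoded: [(0, 'b'), (0, 'c'), (1, 'c'), (2, 'c'), (4, 'b'), (3, 'b'), (1, '')]


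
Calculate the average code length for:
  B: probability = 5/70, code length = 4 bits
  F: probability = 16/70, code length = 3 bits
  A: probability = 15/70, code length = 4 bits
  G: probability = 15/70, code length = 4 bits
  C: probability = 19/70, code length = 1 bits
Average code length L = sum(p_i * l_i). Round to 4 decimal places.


Weighted contributions p_i * l_i:
  B: (5/70) * 4 = 20/70
  F: (16/70) * 3 = 48/70
  A: (15/70) * 4 = 60/70
  G: (15/70) * 4 = 60/70
  C: (19/70) * 1 = 19/70
Sum = (20 + 48 + 60 + 60 + 19)/70 = 207/70

L = 207/70 = 2.9571 bits/symbol


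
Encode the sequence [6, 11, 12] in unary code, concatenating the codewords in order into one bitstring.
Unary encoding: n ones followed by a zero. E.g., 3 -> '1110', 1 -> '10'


Encode each number as n ones followed by a terminating 0:
  6 -> 1111110 (7 bits)
  11 -> 111111111110 (12 bits)
  12 -> 1111111111110 (13 bits)
Total length = 7 + 12 + 13 = 32 bits.

Unary([6, 11, 12]) = 11111101111111111101111111111110 (32 bits)


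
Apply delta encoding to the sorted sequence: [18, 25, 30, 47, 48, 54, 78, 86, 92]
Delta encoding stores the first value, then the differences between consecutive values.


First value: 18
Deltas:
  25 - 18 = 7
  30 - 25 = 5
  47 - 30 = 17
  48 - 47 = 1
  54 - 48 = 6
  78 - 54 = 24
  86 - 78 = 8
  92 - 86 = 6


Delta encoded: [18, 7, 5, 17, 1, 6, 24, 8, 6]


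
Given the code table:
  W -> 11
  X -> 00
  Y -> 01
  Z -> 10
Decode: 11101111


Decoding:
11 -> W
10 -> Z
11 -> W
11 -> W


Result: WZWW


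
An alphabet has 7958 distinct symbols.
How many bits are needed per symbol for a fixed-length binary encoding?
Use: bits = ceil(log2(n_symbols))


log2(7958) = 12.9582
Bracket: 2^12 = 4096 < 7958 <= 2^13 = 8192
So ceil(log2(7958)) = 13

bits = ceil(log2(7958)) = ceil(12.9582) = 13 bits


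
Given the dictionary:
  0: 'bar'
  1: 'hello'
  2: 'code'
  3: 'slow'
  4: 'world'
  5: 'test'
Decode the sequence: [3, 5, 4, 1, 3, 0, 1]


Look up each index in the dictionary:
  3 -> 'slow'
  5 -> 'test'
  4 -> 'world'
  1 -> 'hello'
  3 -> 'slow'
  0 -> 'bar'
  1 -> 'hello'

Decoded: "slow test world hello slow bar hello"


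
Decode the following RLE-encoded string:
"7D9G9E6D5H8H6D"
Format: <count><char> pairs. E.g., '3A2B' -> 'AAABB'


Expanding each <count><char> pair:
  7D -> 'DDDDDDD'
  9G -> 'GGGGGGGGG'
  9E -> 'EEEEEEEEE'
  6D -> 'DDDDDD'
  5H -> 'HHHHH'
  8H -> 'HHHHHHHH'
  6D -> 'DDDDDD'

Decoded = DDDDDDDGGGGGGGGGEEEEEEEEEDDDDDDHHHHHHHHHHHHHDDDDDD


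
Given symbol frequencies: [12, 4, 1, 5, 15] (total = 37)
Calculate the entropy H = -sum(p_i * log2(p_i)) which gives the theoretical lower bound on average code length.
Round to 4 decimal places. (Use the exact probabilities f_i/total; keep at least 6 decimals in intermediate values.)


Per-symbol terms -p_i * log2(p_i) with p_i = f_i/37:
  p = 12/37 = 0.324324: log2(p) = -1.624491, -p*log2(p) = 0.526862
  p = 4/37 = 0.108108: log2(p) = -3.209453, -p*log2(p) = 0.346968
  p = 1/37 = 0.027027: log2(p) = -5.209453, -p*log2(p) = 0.140796
  p = 5/37 = 0.135135: log2(p) = -2.887525, -p*log2(p) = 0.390206
  p = 15/37 = 0.405405: log2(p) = -1.302563, -p*log2(p) = 0.528066
H = 0.526862 + 0.346968 + 0.140796 + 0.390206 + 0.528066 = 1.932898

H = 1.9329 bits/symbol


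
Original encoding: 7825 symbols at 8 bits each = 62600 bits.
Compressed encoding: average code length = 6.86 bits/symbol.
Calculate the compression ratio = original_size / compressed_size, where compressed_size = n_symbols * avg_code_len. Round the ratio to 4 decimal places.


original_size = n_symbols * orig_bits = 7825 * 8 = 62600 bits
compressed_size = n_symbols * avg_code_len = 7825 * 6.86 = 53679.5 bits
ratio = original_size / compressed_size = 62600 / 53679.5 = 1.1662

Compression ratio = 1.1662


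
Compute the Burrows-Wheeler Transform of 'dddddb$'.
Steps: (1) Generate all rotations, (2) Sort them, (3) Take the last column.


Rotations (sorted):
  0: $dddddb -> last char: b
  1: b$ddddd -> last char: d
  2: db$dddd -> last char: d
  3: ddb$ddd -> last char: d
  4: dddb$dd -> last char: d
  5: ddddb$d -> last char: d
  6: dddddb$ -> last char: $


BWT = bddddd$


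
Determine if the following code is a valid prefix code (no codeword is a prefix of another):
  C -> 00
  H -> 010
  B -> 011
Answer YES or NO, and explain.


Checking each pair (does one codeword prefix another?):
  C='00' vs H='010': no prefix
  C='00' vs B='011': no prefix
  H='010' vs C='00': no prefix
  H='010' vs B='011': no prefix
  B='011' vs C='00': no prefix
  B='011' vs H='010': no prefix
No violation found over all pairs.

YES -- this is a valid prefix code. No codeword is a prefix of any other codeword.


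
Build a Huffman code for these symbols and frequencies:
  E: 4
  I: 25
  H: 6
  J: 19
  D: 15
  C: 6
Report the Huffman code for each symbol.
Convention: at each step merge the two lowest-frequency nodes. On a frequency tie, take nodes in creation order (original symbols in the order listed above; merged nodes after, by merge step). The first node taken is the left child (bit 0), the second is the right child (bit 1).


Huffman tree construction:
Step 1: Merge E(4) + H(6) = 10
Step 2: Merge C(6) + (E+H)(10) = 16
Step 3: Merge D(15) + (C+(E+H))(16) = 31
Step 4: Merge J(19) + I(25) = 44
Step 5: Merge (D+(C+(E+H)))(31) + (J+I)(44) = 75
Read each symbol's code off the tree from the root (left child = 0, right child = 1).

Codes:
  E: 0110 (length 4)
  I: 11 (length 2)
  H: 0111 (length 4)
  J: 10 (length 2)
  D: 00 (length 2)
  C: 010 (length 3)
Average code length: 176/75 = 2.3467 bits/symbol


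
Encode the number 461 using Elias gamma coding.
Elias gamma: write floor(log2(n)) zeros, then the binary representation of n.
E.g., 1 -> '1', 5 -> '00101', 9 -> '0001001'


num_bits = floor(log2(461)) + 1 = 9
leading_zeros = num_bits - 1 = 8
binary(461) = 111001101

Elias gamma(461) = '00000000' + '111001101' = 00000000111001101 (17 bits)


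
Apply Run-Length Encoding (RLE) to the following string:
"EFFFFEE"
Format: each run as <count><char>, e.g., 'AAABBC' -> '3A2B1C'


Scanning runs left to right:
  i=0: run of 'E' x 1 -> '1E'
  i=1: run of 'F' x 4 -> '4F'
  i=5: run of 'E' x 2 -> '2E'

RLE = 1E4F2E


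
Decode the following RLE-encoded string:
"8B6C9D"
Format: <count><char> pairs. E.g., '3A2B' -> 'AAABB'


Expanding each <count><char> pair:
  8B -> 'BBBBBBBB'
  6C -> 'CCCCCC'
  9D -> 'DDDDDDDDD'

Decoded = BBBBBBBBCCCCCCDDDDDDDDD


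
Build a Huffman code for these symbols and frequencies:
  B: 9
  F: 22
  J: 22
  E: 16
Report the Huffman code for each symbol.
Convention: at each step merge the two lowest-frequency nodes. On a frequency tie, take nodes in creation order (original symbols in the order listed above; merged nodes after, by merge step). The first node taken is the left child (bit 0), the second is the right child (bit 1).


Huffman tree construction:
Step 1: Merge B(9) + E(16) = 25
Step 2: Merge F(22) + J(22) = 44
Step 3: Merge (B+E)(25) + (F+J)(44) = 69
Read each symbol's code off the tree from the root (left child = 0, right child = 1).

Codes:
  B: 00 (length 2)
  F: 10 (length 2)
  J: 11 (length 2)
  E: 01 (length 2)
Average code length: 138/69 = 2.0000 bits/symbol


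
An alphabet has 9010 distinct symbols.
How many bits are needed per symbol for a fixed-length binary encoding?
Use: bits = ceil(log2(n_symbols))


log2(9010) = 13.1373
Bracket: 2^13 = 8192 < 9010 <= 2^14 = 16384
So ceil(log2(9010)) = 14

bits = ceil(log2(9010)) = ceil(13.1373) = 14 bits


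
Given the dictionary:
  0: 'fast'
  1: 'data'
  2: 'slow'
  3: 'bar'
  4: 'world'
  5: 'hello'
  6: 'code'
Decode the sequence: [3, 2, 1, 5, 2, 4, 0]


Look up each index in the dictionary:
  3 -> 'bar'
  2 -> 'slow'
  1 -> 'data'
  5 -> 'hello'
  2 -> 'slow'
  4 -> 'world'
  0 -> 'fast'

Decoded: "bar slow data hello slow world fast"


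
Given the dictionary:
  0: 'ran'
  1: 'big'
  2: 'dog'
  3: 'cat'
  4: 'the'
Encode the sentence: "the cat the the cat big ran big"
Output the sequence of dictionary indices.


Look up each word in the dictionary:
  'the' -> 4
  'cat' -> 3
  'the' -> 4
  'the' -> 4
  'cat' -> 3
  'big' -> 1
  'ran' -> 0
  'big' -> 1

Encoded: [4, 3, 4, 4, 3, 1, 0, 1]


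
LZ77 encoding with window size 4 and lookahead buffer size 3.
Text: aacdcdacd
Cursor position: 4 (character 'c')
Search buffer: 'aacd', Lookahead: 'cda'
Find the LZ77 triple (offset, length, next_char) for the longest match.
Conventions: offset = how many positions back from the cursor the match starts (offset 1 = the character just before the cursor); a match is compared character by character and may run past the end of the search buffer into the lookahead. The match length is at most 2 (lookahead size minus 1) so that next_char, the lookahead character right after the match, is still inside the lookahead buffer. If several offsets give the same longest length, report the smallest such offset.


Try each offset into the search buffer:
  offset=1 (pos 3, char 'd'): match length 0
  offset=2 (pos 2, char 'c'): match length 2
  offset=3 (pos 1, char 'a'): match length 0
  offset=4 (pos 0, char 'a'): match length 0
Longest match has length 2 at offset 2.
next_char = character at position 4 + 2 = 6 -> 'a'

Best match: offset=2, length=2 (matching 'cd' starting at position 2)
LZ77 triple: (2, 2, 'a')


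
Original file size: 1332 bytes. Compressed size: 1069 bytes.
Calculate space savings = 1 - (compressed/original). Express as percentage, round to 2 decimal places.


ratio = compressed/original = 1069/1332 = 0.802553
savings = 1 - ratio = 1 - 0.802553 = 0.197447
as a percentage: 0.197447 * 100 = 19.74%

Space savings = 1 - 1069/1332 = 19.74%


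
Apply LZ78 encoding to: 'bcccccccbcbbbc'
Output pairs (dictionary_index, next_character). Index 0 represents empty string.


LZ78 encoding steps:
Dictionary: {0: ''}
Step 1: w='' (idx 0), next='b' -> output (0, 'b'), add 'b' as idx 1
Step 2: w='' (idx 0), next='c' -> output (0, 'c'), add 'c' as idx 2
Step 3: w='c' (idx 2), next='c' -> output (2, 'c'), add 'cc' as idx 3
Step 4: w='cc' (idx 3), next='c' -> output (3, 'c'), add 'ccc' as idx 4
Step 5: w='c' (idx 2), next='b' -> output (2, 'b'), add 'cb' as idx 5
Step 6: w='cb' (idx 5), next='b' -> output (5, 'b'), add 'cbb' as idx 6
Step 7: w='b' (idx 1), next='c' -> output (1, 'c'), add 'bc' as idx 7


Encoded: [(0, 'b'), (0, 'c'), (2, 'c'), (3, 'c'), (2, 'b'), (5, 'b'), (1, 'c')]


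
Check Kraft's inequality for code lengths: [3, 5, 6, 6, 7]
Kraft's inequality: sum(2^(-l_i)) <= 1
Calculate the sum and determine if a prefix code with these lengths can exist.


Sum = 2^(-3) + 2^(-5) + 2^(-6) + 2^(-6) + 2^(-7)
    = 0.125 + 0.03125 + 0.015625 + 0.015625 + 0.0078125
    = 25/128 = 0.1953125
Since 0.1953125 <= 1, Kraft's inequality IS satisfied.
A prefix code with these lengths CAN exist.

Kraft sum = 0.1953125. Satisfied.


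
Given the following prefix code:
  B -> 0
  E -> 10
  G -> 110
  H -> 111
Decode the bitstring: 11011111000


Decoding step by step:
Bits 110 -> G
Bits 111 -> H
Bits 110 -> G
Bits 0 -> B
Bits 0 -> B


Decoded message: GHGBB


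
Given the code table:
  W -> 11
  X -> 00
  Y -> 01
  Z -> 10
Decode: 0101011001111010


Decoding:
01 -> Y
01 -> Y
01 -> Y
10 -> Z
01 -> Y
11 -> W
10 -> Z
10 -> Z


Result: YYYZYWZZ


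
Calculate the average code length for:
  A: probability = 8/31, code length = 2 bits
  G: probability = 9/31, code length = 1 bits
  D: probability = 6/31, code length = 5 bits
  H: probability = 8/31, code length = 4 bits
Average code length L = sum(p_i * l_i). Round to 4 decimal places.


Weighted contributions p_i * l_i:
  A: (8/31) * 2 = 16/31
  G: (9/31) * 1 = 9/31
  D: (6/31) * 5 = 30/31
  H: (8/31) * 4 = 32/31
Sum = (16 + 9 + 30 + 32)/31 = 87/31

L = 87/31 = 2.8065 bits/symbol


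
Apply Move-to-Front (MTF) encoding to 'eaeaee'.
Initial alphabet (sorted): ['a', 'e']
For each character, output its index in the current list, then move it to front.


MTF encoding:
'e': index 1 in ['a', 'e'] -> ['e', 'a']
'a': index 1 in ['e', 'a'] -> ['a', 'e']
'e': index 1 in ['a', 'e'] -> ['e', 'a']
'a': index 1 in ['e', 'a'] -> ['a', 'e']
'e': index 1 in ['a', 'e'] -> ['e', 'a']
'e': index 0 in ['e', 'a'] -> ['e', 'a']


Output: [1, 1, 1, 1, 1, 0]


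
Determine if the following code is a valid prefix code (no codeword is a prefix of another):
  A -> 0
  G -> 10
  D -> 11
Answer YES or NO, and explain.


Checking each pair (does one codeword prefix another?):
  A='0' vs G='10': no prefix
  A='0' vs D='11': no prefix
  G='10' vs A='0': no prefix
  G='10' vs D='11': no prefix
  D='11' vs A='0': no prefix
  D='11' vs G='10': no prefix
No violation found over all pairs.

YES -- this is a valid prefix code. No codeword is a prefix of any other codeword.


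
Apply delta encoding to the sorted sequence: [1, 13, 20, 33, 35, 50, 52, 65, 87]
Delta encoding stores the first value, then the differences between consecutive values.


First value: 1
Deltas:
  13 - 1 = 12
  20 - 13 = 7
  33 - 20 = 13
  35 - 33 = 2
  50 - 35 = 15
  52 - 50 = 2
  65 - 52 = 13
  87 - 65 = 22


Delta encoded: [1, 12, 7, 13, 2, 15, 2, 13, 22]


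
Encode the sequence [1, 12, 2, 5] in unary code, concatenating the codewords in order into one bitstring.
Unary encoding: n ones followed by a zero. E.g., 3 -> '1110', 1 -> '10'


Encode each number as n ones followed by a terminating 0:
  1 -> 10 (2 bits)
  12 -> 1111111111110 (13 bits)
  2 -> 110 (3 bits)
  5 -> 111110 (6 bits)
Total length = 2 + 13 + 3 + 6 = 24 bits.

Unary([1, 12, 2, 5]) = 101111111111110110111110 (24 bits)


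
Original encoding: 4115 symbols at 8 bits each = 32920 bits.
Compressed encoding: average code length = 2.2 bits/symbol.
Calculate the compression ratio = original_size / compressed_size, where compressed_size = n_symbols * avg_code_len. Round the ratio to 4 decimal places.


original_size = n_symbols * orig_bits = 4115 * 8 = 32920 bits
compressed_size = n_symbols * avg_code_len = 4115 * 2.2 = 9053.0 bits
ratio = original_size / compressed_size = 32920 / 9053.0 = 3.6364

Compression ratio = 3.6364


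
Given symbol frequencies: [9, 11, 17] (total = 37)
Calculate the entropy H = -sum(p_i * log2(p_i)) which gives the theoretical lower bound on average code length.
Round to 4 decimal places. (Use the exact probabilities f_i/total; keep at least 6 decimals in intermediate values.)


Per-symbol terms -p_i * log2(p_i) with p_i = f_i/37:
  p = 9/37 = 0.243243: log2(p) = -2.039528, -p*log2(p) = 0.496101
  p = 11/37 = 0.297297: log2(p) = -1.750022, -p*log2(p) = 0.520277
  p = 17/37 = 0.459459: log2(p) = -1.121991, -p*log2(p) = 0.515509
H = 0.496101 + 0.520277 + 0.515509 = 1.531887

H = 1.5319 bits/symbol


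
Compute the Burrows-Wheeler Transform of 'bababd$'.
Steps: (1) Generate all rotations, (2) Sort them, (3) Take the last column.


Rotations (sorted):
  0: $bababd -> last char: d
  1: ababd$b -> last char: b
  2: abd$bab -> last char: b
  3: bababd$ -> last char: $
  4: babd$ba -> last char: a
  5: bd$baba -> last char: a
  6: d$babab -> last char: b


BWT = dbb$aab


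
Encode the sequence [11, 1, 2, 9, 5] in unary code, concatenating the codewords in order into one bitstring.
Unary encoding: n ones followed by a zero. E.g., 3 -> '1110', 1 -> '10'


Encode each number as n ones followed by a terminating 0:
  11 -> 111111111110 (12 bits)
  1 -> 10 (2 bits)
  2 -> 110 (3 bits)
  9 -> 1111111110 (10 bits)
  5 -> 111110 (6 bits)
Total length = 12 + 2 + 3 + 10 + 6 = 33 bits.

Unary([11, 1, 2, 9, 5]) = 111111111110101101111111110111110 (33 bits)


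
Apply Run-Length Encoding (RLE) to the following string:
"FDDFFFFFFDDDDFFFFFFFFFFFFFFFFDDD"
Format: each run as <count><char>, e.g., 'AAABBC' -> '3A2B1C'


Scanning runs left to right:
  i=0: run of 'F' x 1 -> '1F'
  i=1: run of 'D' x 2 -> '2D'
  i=3: run of 'F' x 6 -> '6F'
  i=9: run of 'D' x 4 -> '4D'
  i=13: run of 'F' x 16 -> '16F'
  i=29: run of 'D' x 3 -> '3D'

RLE = 1F2D6F4D16F3D


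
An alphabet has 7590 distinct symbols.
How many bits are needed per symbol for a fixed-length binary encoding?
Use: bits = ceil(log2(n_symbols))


log2(7590) = 12.8899
Bracket: 2^12 = 4096 < 7590 <= 2^13 = 8192
So ceil(log2(7590)) = 13

bits = ceil(log2(7590)) = ceil(12.8899) = 13 bits


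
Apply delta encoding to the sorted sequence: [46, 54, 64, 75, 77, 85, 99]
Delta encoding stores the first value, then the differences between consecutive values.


First value: 46
Deltas:
  54 - 46 = 8
  64 - 54 = 10
  75 - 64 = 11
  77 - 75 = 2
  85 - 77 = 8
  99 - 85 = 14


Delta encoded: [46, 8, 10, 11, 2, 8, 14]


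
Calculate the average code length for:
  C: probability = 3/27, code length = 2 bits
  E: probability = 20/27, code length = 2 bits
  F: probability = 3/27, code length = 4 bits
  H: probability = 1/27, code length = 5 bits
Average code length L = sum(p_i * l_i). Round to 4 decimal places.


Weighted contributions p_i * l_i:
  C: (3/27) * 2 = 6/27
  E: (20/27) * 2 = 40/27
  F: (3/27) * 4 = 12/27
  H: (1/27) * 5 = 5/27
Sum = (6 + 40 + 12 + 5)/27 = 63/27

L = 63/27 = 2.3333 bits/symbol


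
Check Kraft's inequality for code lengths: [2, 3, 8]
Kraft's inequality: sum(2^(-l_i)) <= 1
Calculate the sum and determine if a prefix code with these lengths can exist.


Sum = 2^(-2) + 2^(-3) + 2^(-8)
    = 0.25 + 0.125 + 0.00390625
    = 97/256 = 0.37890625
Since 0.37890625 <= 1, Kraft's inequality IS satisfied.
A prefix code with these lengths CAN exist.

Kraft sum = 0.37890625. Satisfied.


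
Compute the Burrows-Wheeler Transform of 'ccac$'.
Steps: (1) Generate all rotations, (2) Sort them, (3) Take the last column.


Rotations (sorted):
  0: $ccac -> last char: c
  1: ac$cc -> last char: c
  2: c$cca -> last char: a
  3: cac$c -> last char: c
  4: ccac$ -> last char: $


BWT = ccac$


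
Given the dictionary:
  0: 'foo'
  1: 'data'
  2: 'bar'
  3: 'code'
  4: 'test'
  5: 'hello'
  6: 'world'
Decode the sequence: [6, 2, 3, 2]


Look up each index in the dictionary:
  6 -> 'world'
  2 -> 'bar'
  3 -> 'code'
  2 -> 'bar'

Decoded: "world bar code bar"


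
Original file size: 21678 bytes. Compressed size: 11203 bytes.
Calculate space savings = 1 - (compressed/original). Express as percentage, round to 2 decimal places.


ratio = compressed/original = 11203/21678 = 0.516791
savings = 1 - ratio = 1 - 0.516791 = 0.483209
as a percentage: 0.483209 * 100 = 48.32%

Space savings = 1 - 11203/21678 = 48.32%


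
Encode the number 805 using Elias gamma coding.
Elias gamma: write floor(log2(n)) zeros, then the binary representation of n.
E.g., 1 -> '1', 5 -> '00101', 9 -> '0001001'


num_bits = floor(log2(805)) + 1 = 10
leading_zeros = num_bits - 1 = 9
binary(805) = 1100100101

Elias gamma(805) = '000000000' + '1100100101' = 0000000001100100101 (19 bits)


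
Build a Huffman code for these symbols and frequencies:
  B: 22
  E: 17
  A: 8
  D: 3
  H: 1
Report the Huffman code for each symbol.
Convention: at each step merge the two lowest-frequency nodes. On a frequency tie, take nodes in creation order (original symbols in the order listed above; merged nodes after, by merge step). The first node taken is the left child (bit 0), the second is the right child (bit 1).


Huffman tree construction:
Step 1: Merge H(1) + D(3) = 4
Step 2: Merge (H+D)(4) + A(8) = 12
Step 3: Merge ((H+D)+A)(12) + E(17) = 29
Step 4: Merge B(22) + (((H+D)+A)+E)(29) = 51
Read each symbol's code off the tree from the root (left child = 0, right child = 1).

Codes:
  B: 0 (length 1)
  E: 11 (length 2)
  A: 101 (length 3)
  D: 1001 (length 4)
  H: 1000 (length 4)
Average code length: 96/51 = 1.8824 bits/symbol


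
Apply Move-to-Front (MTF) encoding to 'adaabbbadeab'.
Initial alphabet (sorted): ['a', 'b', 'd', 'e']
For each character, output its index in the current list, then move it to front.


MTF encoding:
'a': index 0 in ['a', 'b', 'd', 'e'] -> ['a', 'b', 'd', 'e']
'd': index 2 in ['a', 'b', 'd', 'e'] -> ['d', 'a', 'b', 'e']
'a': index 1 in ['d', 'a', 'b', 'e'] -> ['a', 'd', 'b', 'e']
'a': index 0 in ['a', 'd', 'b', 'e'] -> ['a', 'd', 'b', 'e']
'b': index 2 in ['a', 'd', 'b', 'e'] -> ['b', 'a', 'd', 'e']
'b': index 0 in ['b', 'a', 'd', 'e'] -> ['b', 'a', 'd', 'e']
'b': index 0 in ['b', 'a', 'd', 'e'] -> ['b', 'a', 'd', 'e']
'a': index 1 in ['b', 'a', 'd', 'e'] -> ['a', 'b', 'd', 'e']
'd': index 2 in ['a', 'b', 'd', 'e'] -> ['d', 'a', 'b', 'e']
'e': index 3 in ['d', 'a', 'b', 'e'] -> ['e', 'd', 'a', 'b']
'a': index 2 in ['e', 'd', 'a', 'b'] -> ['a', 'e', 'd', 'b']
'b': index 3 in ['a', 'e', 'd', 'b'] -> ['b', 'a', 'e', 'd']


Output: [0, 2, 1, 0, 2, 0, 0, 1, 2, 3, 2, 3]


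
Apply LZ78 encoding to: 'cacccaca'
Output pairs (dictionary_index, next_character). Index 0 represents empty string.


LZ78 encoding steps:
Dictionary: {0: ''}
Step 1: w='' (idx 0), next='c' -> output (0, 'c'), add 'c' as idx 1
Step 2: w='' (idx 0), next='a' -> output (0, 'a'), add 'a' as idx 2
Step 3: w='c' (idx 1), next='c' -> output (1, 'c'), add 'cc' as idx 3
Step 4: w='c' (idx 1), next='a' -> output (1, 'a'), add 'ca' as idx 4
Step 5: w='ca' (idx 4), end of input -> output (4, '')


Encoded: [(0, 'c'), (0, 'a'), (1, 'c'), (1, 'a'), (4, '')]


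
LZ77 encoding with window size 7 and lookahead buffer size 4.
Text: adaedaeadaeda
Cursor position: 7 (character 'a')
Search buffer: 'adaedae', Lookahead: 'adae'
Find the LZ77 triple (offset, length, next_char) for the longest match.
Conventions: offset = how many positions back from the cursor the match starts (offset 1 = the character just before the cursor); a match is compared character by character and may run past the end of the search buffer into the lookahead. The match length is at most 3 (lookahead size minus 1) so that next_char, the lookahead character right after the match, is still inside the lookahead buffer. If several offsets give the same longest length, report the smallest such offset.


Try each offset into the search buffer:
  offset=1 (pos 6, char 'e'): match length 0
  offset=2 (pos 5, char 'a'): match length 1
  offset=3 (pos 4, char 'd'): match length 0
  offset=4 (pos 3, char 'e'): match length 0
  offset=5 (pos 2, char 'a'): match length 1
  offset=6 (pos 1, char 'd'): match length 0
  offset=7 (pos 0, char 'a'): match length 3
Longest match has length 3 at offset 7.
next_char = character at position 7 + 3 = 10 -> 'e'

Best match: offset=7, length=3 (matching 'ada' starting at position 0)
LZ77 triple: (7, 3, 'e')


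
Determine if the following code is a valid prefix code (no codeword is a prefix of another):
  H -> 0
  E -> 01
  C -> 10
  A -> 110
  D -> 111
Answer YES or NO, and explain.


Checking each pair (does one codeword prefix another?):
  H='0' vs E='01': prefix -- VIOLATION

NO -- this is NOT a valid prefix code. H (0) is a prefix of E (01).


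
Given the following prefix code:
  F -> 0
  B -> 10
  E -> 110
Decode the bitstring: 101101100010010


Decoding step by step:
Bits 10 -> B
Bits 110 -> E
Bits 110 -> E
Bits 0 -> F
Bits 0 -> F
Bits 10 -> B
Bits 0 -> F
Bits 10 -> B


Decoded message: BEEFFBFB


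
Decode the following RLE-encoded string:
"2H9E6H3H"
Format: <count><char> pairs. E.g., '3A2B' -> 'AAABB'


Expanding each <count><char> pair:
  2H -> 'HH'
  9E -> 'EEEEEEEEE'
  6H -> 'HHHHHH'
  3H -> 'HHH'

Decoded = HHEEEEEEEEEHHHHHHHHH


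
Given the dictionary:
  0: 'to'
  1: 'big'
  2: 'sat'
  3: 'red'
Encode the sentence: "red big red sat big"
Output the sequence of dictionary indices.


Look up each word in the dictionary:
  'red' -> 3
  'big' -> 1
  'red' -> 3
  'sat' -> 2
  'big' -> 1

Encoded: [3, 1, 3, 2, 1]


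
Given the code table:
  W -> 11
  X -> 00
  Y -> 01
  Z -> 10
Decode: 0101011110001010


Decoding:
01 -> Y
01 -> Y
01 -> Y
11 -> W
10 -> Z
00 -> X
10 -> Z
10 -> Z


Result: YYYWZXZZ


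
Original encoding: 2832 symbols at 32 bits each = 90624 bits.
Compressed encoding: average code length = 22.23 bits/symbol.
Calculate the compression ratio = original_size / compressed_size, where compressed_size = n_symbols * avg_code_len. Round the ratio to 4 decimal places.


original_size = n_symbols * orig_bits = 2832 * 32 = 90624 bits
compressed_size = n_symbols * avg_code_len = 2832 * 22.23 = 62955.36 bits
ratio = original_size / compressed_size = 90624 / 62955.36 = 1.4395

Compression ratio = 1.4395


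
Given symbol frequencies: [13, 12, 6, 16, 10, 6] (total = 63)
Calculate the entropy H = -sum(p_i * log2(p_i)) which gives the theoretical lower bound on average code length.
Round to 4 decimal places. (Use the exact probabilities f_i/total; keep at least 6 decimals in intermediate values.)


Per-symbol terms -p_i * log2(p_i) with p_i = f_i/63:
  p = 13/63 = 0.206349: log2(p) = -2.276840, -p*log2(p) = 0.469824
  p = 12/63 = 0.190476: log2(p) = -2.392317, -p*log2(p) = 0.455680
  p = 6/63 = 0.095238: log2(p) = -3.392317, -p*log2(p) = 0.323078
  p = 16/63 = 0.253968: log2(p) = -1.977280, -p*log2(p) = 0.502166
  p = 10/63 = 0.158730: log2(p) = -2.655352, -p*log2(p) = 0.421484
  p = 6/63 = 0.095238: log2(p) = -3.392317, -p*log2(p) = 0.323078
H = 0.469824 + 0.455680 + 0.323078 + 0.502166 + 0.421484 + 0.323078 = 2.495310

H = 2.4953 bits/symbol


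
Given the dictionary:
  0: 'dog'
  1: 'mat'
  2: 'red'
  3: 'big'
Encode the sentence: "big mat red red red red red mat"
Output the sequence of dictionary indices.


Look up each word in the dictionary:
  'big' -> 3
  'mat' -> 1
  'red' -> 2
  'red' -> 2
  'red' -> 2
  'red' -> 2
  'red' -> 2
  'mat' -> 1

Encoded: [3, 1, 2, 2, 2, 2, 2, 1]


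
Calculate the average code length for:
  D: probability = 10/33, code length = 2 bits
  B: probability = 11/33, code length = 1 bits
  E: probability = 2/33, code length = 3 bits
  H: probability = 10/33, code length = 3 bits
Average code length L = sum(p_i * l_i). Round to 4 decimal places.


Weighted contributions p_i * l_i:
  D: (10/33) * 2 = 20/33
  B: (11/33) * 1 = 11/33
  E: (2/33) * 3 = 6/33
  H: (10/33) * 3 = 30/33
Sum = (20 + 11 + 6 + 30)/33 = 67/33

L = 67/33 = 2.0303 bits/symbol


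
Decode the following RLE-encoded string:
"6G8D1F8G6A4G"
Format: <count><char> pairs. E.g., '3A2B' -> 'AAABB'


Expanding each <count><char> pair:
  6G -> 'GGGGGG'
  8D -> 'DDDDDDDD'
  1F -> 'F'
  8G -> 'GGGGGGGG'
  6A -> 'AAAAAA'
  4G -> 'GGGG'

Decoded = GGGGGGDDDDDDDDFGGGGGGGGAAAAAAGGGG


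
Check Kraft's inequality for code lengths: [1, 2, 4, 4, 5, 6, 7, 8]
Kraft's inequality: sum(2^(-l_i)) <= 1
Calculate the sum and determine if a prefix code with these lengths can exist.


Sum = 2^(-1) + 2^(-2) + 2^(-4) + 2^(-4) + 2^(-5) + 2^(-6) + 2^(-7) + 2^(-8)
    = 0.5 + 0.25 + 0.0625 + 0.0625 + 0.03125 + 0.015625 + 0.0078125 + 0.00390625
    = 239/256 = 0.93359375
Since 0.93359375 <= 1, Kraft's inequality IS satisfied.
A prefix code with these lengths CAN exist.

Kraft sum = 0.93359375. Satisfied.


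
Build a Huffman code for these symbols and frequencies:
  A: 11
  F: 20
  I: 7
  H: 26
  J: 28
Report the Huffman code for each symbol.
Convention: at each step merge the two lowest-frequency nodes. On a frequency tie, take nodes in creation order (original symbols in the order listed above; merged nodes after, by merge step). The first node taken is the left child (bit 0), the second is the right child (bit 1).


Huffman tree construction:
Step 1: Merge I(7) + A(11) = 18
Step 2: Merge (I+A)(18) + F(20) = 38
Step 3: Merge H(26) + J(28) = 54
Step 4: Merge ((I+A)+F)(38) + (H+J)(54) = 92
Read each symbol's code off the tree from the root (left child = 0, right child = 1).

Codes:
  A: 001 (length 3)
  F: 01 (length 2)
  I: 000 (length 3)
  H: 10 (length 2)
  J: 11 (length 2)
Average code length: 202/92 = 2.1957 bits/symbol


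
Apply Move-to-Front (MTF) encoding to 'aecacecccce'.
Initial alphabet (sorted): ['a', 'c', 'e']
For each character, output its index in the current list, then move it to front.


MTF encoding:
'a': index 0 in ['a', 'c', 'e'] -> ['a', 'c', 'e']
'e': index 2 in ['a', 'c', 'e'] -> ['e', 'a', 'c']
'c': index 2 in ['e', 'a', 'c'] -> ['c', 'e', 'a']
'a': index 2 in ['c', 'e', 'a'] -> ['a', 'c', 'e']
'c': index 1 in ['a', 'c', 'e'] -> ['c', 'a', 'e']
'e': index 2 in ['c', 'a', 'e'] -> ['e', 'c', 'a']
'c': index 1 in ['e', 'c', 'a'] -> ['c', 'e', 'a']
'c': index 0 in ['c', 'e', 'a'] -> ['c', 'e', 'a']
'c': index 0 in ['c', 'e', 'a'] -> ['c', 'e', 'a']
'c': index 0 in ['c', 'e', 'a'] -> ['c', 'e', 'a']
'e': index 1 in ['c', 'e', 'a'] -> ['e', 'c', 'a']


Output: [0, 2, 2, 2, 1, 2, 1, 0, 0, 0, 1]


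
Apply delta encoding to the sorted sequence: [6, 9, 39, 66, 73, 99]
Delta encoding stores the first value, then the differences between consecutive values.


First value: 6
Deltas:
  9 - 6 = 3
  39 - 9 = 30
  66 - 39 = 27
  73 - 66 = 7
  99 - 73 = 26


Delta encoded: [6, 3, 30, 27, 7, 26]


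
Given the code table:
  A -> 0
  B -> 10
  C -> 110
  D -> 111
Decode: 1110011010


Decoding:
111 -> D
0 -> A
0 -> A
110 -> C
10 -> B


Result: DAACB


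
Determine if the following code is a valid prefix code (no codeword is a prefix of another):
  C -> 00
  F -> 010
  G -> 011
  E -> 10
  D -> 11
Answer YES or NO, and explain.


Checking each pair (does one codeword prefix another?):
  C='00' vs F='010': no prefix
  C='00' vs G='011': no prefix
  C='00' vs E='10': no prefix
  C='00' vs D='11': no prefix
  F='010' vs C='00': no prefix
  F='010' vs G='011': no prefix
  F='010' vs E='10': no prefix
  F='010' vs D='11': no prefix
  G='011' vs C='00': no prefix
  G='011' vs F='010': no prefix
  G='011' vs E='10': no prefix
  G='011' vs D='11': no prefix
  E='10' vs C='00': no prefix
  E='10' vs F='010': no prefix
  E='10' vs G='011': no prefix
  E='10' vs D='11': no prefix
  D='11' vs C='00': no prefix
  D='11' vs F='010': no prefix
  D='11' vs G='011': no prefix
  D='11' vs E='10': no prefix
No violation found over all pairs.

YES -- this is a valid prefix code. No codeword is a prefix of any other codeword.


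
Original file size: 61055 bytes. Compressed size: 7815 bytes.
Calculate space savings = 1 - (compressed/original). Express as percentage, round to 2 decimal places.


ratio = compressed/original = 7815/61055 = 0.127999
savings = 1 - ratio = 1 - 0.127999 = 0.872001
as a percentage: 0.872001 * 100 = 87.2%

Space savings = 1 - 7815/61055 = 87.2%


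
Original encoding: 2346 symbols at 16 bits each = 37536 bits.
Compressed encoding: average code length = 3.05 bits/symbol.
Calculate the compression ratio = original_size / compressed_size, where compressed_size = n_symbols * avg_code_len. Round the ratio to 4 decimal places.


original_size = n_symbols * orig_bits = 2346 * 16 = 37536 bits
compressed_size = n_symbols * avg_code_len = 2346 * 3.05 = 7155.3 bits
ratio = original_size / compressed_size = 37536 / 7155.3 = 5.2459

Compression ratio = 5.2459


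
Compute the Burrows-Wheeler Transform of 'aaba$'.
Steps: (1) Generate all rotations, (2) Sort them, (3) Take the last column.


Rotations (sorted):
  0: $aaba -> last char: a
  1: a$aab -> last char: b
  2: aaba$ -> last char: $
  3: aba$a -> last char: a
  4: ba$aa -> last char: a


BWT = ab$aa


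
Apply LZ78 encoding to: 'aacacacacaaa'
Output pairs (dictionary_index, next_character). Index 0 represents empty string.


LZ78 encoding steps:
Dictionary: {0: ''}
Step 1: w='' (idx 0), next='a' -> output (0, 'a'), add 'a' as idx 1
Step 2: w='a' (idx 1), next='c' -> output (1, 'c'), add 'ac' as idx 2
Step 3: w='ac' (idx 2), next='a' -> output (2, 'a'), add 'aca' as idx 3
Step 4: w='' (idx 0), next='c' -> output (0, 'c'), add 'c' as idx 4
Step 5: w='aca' (idx 3), next='a' -> output (3, 'a'), add 'acaa' as idx 5
Step 6: w='a' (idx 1), end of input -> output (1, '')


Encoded: [(0, 'a'), (1, 'c'), (2, 'a'), (0, 'c'), (3, 'a'), (1, '')]


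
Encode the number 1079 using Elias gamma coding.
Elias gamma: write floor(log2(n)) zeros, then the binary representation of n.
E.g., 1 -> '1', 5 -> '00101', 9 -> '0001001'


num_bits = floor(log2(1079)) + 1 = 11
leading_zeros = num_bits - 1 = 10
binary(1079) = 10000110111

Elias gamma(1079) = '0000000000' + '10000110111' = 000000000010000110111 (21 bits)


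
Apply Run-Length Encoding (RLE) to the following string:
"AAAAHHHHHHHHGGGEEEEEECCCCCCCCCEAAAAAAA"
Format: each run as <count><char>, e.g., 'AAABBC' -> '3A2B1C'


Scanning runs left to right:
  i=0: run of 'A' x 4 -> '4A'
  i=4: run of 'H' x 8 -> '8H'
  i=12: run of 'G' x 3 -> '3G'
  i=15: run of 'E' x 6 -> '6E'
  i=21: run of 'C' x 9 -> '9C'
  i=30: run of 'E' x 1 -> '1E'
  i=31: run of 'A' x 7 -> '7A'

RLE = 4A8H3G6E9C1E7A


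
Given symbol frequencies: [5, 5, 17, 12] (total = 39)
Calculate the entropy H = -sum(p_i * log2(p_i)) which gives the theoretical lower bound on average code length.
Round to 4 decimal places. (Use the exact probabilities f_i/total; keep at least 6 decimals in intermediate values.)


Per-symbol terms -p_i * log2(p_i) with p_i = f_i/39:
  p = 5/39 = 0.128205: log2(p) = -2.963474, -p*log2(p) = 0.379933
  p = 5/39 = 0.128205: log2(p) = -2.963474, -p*log2(p) = 0.379933
  p = 17/39 = 0.435897: log2(p) = -1.197939, -p*log2(p) = 0.522179
  p = 12/39 = 0.307692: log2(p) = -1.700440, -p*log2(p) = 0.523212
H = 0.379933 + 0.379933 + 0.522179 + 0.523212 = 1.805257

H = 1.8053 bits/symbol


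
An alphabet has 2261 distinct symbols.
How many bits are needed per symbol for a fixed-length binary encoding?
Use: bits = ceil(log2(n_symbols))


log2(2261) = 11.1427
Bracket: 2^11 = 2048 < 2261 <= 2^12 = 4096
So ceil(log2(2261)) = 12

bits = ceil(log2(2261)) = ceil(11.1427) = 12 bits


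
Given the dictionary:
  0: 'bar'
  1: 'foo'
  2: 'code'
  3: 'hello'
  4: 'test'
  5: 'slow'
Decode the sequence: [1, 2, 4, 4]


Look up each index in the dictionary:
  1 -> 'foo'
  2 -> 'code'
  4 -> 'test'
  4 -> 'test'

Decoded: "foo code test test"


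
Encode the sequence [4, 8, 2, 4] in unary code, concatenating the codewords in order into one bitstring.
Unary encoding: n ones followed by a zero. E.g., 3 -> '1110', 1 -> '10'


Encode each number as n ones followed by a terminating 0:
  4 -> 11110 (5 bits)
  8 -> 111111110 (9 bits)
  2 -> 110 (3 bits)
  4 -> 11110 (5 bits)
Total length = 5 + 9 + 3 + 5 = 22 bits.

Unary([4, 8, 2, 4]) = 1111011111111011011110 (22 bits)


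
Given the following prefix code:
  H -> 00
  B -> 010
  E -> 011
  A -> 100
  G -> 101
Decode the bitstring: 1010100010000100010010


Decoding step by step:
Bits 101 -> G
Bits 010 -> B
Bits 00 -> H
Bits 100 -> A
Bits 00 -> H
Bits 100 -> A
Bits 010 -> B
Bits 010 -> B


Decoded message: GBHAHABB


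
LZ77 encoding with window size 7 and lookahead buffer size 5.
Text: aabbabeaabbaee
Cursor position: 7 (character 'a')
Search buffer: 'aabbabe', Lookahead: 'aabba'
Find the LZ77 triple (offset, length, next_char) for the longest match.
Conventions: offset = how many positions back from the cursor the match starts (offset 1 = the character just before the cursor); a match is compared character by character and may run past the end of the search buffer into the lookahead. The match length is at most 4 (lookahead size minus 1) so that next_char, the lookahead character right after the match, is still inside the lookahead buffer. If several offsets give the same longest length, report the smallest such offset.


Try each offset into the search buffer:
  offset=1 (pos 6, char 'e'): match length 0
  offset=2 (pos 5, char 'b'): match length 0
  offset=3 (pos 4, char 'a'): match length 1
  offset=4 (pos 3, char 'b'): match length 0
  offset=5 (pos 2, char 'b'): match length 0
  offset=6 (pos 1, char 'a'): match length 1
  offset=7 (pos 0, char 'a'): match length 4
Longest match has length 4 at offset 7.
next_char = character at position 7 + 4 = 11 -> 'a'

Best match: offset=7, length=4 (matching 'aabb' starting at position 0)
LZ77 triple: (7, 4, 'a')


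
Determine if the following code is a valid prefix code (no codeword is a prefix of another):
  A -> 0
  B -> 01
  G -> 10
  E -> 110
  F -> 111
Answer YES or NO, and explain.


Checking each pair (does one codeword prefix another?):
  A='0' vs B='01': prefix -- VIOLATION

NO -- this is NOT a valid prefix code. A (0) is a prefix of B (01).


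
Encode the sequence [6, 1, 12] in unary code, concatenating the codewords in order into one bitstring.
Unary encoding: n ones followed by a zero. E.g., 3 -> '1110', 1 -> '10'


Encode each number as n ones followed by a terminating 0:
  6 -> 1111110 (7 bits)
  1 -> 10 (2 bits)
  12 -> 1111111111110 (13 bits)
Total length = 7 + 2 + 13 = 22 bits.

Unary([6, 1, 12]) = 1111110101111111111110 (22 bits)


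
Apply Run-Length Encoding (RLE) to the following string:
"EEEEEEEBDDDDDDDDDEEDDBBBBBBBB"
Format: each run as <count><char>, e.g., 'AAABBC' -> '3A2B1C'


Scanning runs left to right:
  i=0: run of 'E' x 7 -> '7E'
  i=7: run of 'B' x 1 -> '1B'
  i=8: run of 'D' x 9 -> '9D'
  i=17: run of 'E' x 2 -> '2E'
  i=19: run of 'D' x 2 -> '2D'
  i=21: run of 'B' x 8 -> '8B'

RLE = 7E1B9D2E2D8B


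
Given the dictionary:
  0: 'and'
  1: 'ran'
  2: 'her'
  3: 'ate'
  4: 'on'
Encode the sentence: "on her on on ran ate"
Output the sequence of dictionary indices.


Look up each word in the dictionary:
  'on' -> 4
  'her' -> 2
  'on' -> 4
  'on' -> 4
  'ran' -> 1
  'ate' -> 3

Encoded: [4, 2, 4, 4, 1, 3]


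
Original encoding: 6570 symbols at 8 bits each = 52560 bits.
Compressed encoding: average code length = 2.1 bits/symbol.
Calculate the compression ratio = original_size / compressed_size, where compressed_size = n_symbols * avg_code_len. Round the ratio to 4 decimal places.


original_size = n_symbols * orig_bits = 6570 * 8 = 52560 bits
compressed_size = n_symbols * avg_code_len = 6570 * 2.1 = 13797.0 bits
ratio = original_size / compressed_size = 52560 / 13797.0 = 3.8095

Compression ratio = 3.8095


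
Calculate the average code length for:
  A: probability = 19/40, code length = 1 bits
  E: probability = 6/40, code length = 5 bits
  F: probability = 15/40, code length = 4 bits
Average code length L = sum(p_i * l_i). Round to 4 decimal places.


Weighted contributions p_i * l_i:
  A: (19/40) * 1 = 19/40
  E: (6/40) * 5 = 30/40
  F: (15/40) * 4 = 60/40
Sum = (19 + 30 + 60)/40 = 109/40

L = 109/40 = 2.7250 bits/symbol
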